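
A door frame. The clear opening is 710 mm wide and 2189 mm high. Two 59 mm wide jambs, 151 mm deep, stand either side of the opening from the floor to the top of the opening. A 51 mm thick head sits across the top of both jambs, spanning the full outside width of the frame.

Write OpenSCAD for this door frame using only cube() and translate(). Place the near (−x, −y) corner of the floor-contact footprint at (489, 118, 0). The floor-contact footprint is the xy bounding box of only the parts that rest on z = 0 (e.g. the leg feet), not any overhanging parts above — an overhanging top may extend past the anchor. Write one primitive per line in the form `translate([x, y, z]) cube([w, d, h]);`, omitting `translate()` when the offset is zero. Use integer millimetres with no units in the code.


translate([489, 118, 0]) cube([59, 151, 2189]);
translate([1258, 118, 0]) cube([59, 151, 2189]);
translate([489, 118, 2189]) cube([828, 151, 51]);


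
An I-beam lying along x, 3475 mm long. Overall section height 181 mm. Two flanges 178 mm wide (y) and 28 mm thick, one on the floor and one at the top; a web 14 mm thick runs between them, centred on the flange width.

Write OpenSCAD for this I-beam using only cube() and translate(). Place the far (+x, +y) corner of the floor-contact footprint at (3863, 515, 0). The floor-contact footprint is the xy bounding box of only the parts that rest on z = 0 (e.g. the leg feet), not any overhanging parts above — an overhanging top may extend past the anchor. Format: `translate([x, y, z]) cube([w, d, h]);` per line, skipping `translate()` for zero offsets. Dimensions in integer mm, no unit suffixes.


translate([388, 337, 0]) cube([3475, 178, 28]);
translate([388, 419, 28]) cube([3475, 14, 125]);
translate([388, 337, 153]) cube([3475, 178, 28]);


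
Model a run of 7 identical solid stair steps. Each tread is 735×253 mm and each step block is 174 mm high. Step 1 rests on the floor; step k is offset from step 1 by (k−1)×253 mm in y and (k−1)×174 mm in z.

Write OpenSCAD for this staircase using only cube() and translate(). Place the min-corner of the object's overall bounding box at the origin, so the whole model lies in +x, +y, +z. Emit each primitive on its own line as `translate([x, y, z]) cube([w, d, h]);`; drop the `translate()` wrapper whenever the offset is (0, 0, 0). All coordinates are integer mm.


cube([735, 253, 174]);
translate([0, 253, 174]) cube([735, 253, 174]);
translate([0, 506, 348]) cube([735, 253, 174]);
translate([0, 759, 522]) cube([735, 253, 174]);
translate([0, 1012, 696]) cube([735, 253, 174]);
translate([0, 1265, 870]) cube([735, 253, 174]);
translate([0, 1518, 1044]) cube([735, 253, 174]);


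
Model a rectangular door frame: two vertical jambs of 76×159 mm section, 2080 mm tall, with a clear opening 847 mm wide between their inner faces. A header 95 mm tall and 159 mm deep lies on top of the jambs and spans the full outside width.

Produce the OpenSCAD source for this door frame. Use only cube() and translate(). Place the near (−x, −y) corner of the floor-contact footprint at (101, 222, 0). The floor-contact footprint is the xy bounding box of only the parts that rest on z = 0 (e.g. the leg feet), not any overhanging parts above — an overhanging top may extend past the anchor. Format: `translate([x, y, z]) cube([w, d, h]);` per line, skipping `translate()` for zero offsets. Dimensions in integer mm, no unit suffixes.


translate([101, 222, 0]) cube([76, 159, 2080]);
translate([1024, 222, 0]) cube([76, 159, 2080]);
translate([101, 222, 2080]) cube([999, 159, 95]);


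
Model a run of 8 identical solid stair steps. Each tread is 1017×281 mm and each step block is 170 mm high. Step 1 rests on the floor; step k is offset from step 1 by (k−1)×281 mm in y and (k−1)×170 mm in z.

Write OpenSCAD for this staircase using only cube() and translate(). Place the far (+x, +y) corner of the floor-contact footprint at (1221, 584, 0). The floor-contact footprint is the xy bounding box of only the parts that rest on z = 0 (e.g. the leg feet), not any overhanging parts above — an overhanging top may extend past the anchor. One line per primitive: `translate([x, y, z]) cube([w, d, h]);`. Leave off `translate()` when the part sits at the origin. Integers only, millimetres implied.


translate([204, 303, 0]) cube([1017, 281, 170]);
translate([204, 584, 170]) cube([1017, 281, 170]);
translate([204, 865, 340]) cube([1017, 281, 170]);
translate([204, 1146, 510]) cube([1017, 281, 170]);
translate([204, 1427, 680]) cube([1017, 281, 170]);
translate([204, 1708, 850]) cube([1017, 281, 170]);
translate([204, 1989, 1020]) cube([1017, 281, 170]);
translate([204, 2270, 1190]) cube([1017, 281, 170]);


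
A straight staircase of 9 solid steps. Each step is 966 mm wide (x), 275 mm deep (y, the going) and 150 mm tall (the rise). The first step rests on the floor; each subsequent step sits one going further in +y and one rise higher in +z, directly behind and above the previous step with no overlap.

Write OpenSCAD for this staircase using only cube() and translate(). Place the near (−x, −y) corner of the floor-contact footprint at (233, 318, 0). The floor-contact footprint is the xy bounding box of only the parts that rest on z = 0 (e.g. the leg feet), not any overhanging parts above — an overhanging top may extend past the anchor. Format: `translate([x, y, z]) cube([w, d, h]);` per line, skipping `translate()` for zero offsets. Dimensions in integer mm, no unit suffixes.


translate([233, 318, 0]) cube([966, 275, 150]);
translate([233, 593, 150]) cube([966, 275, 150]);
translate([233, 868, 300]) cube([966, 275, 150]);
translate([233, 1143, 450]) cube([966, 275, 150]);
translate([233, 1418, 600]) cube([966, 275, 150]);
translate([233, 1693, 750]) cube([966, 275, 150]);
translate([233, 1968, 900]) cube([966, 275, 150]);
translate([233, 2243, 1050]) cube([966, 275, 150]);
translate([233, 2518, 1200]) cube([966, 275, 150]);


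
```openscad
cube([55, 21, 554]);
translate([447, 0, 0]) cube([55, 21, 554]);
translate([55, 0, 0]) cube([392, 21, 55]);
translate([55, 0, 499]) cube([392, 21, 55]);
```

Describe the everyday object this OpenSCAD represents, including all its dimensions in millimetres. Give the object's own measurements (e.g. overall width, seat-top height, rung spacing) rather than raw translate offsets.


A rectangular picture frame lying in the x–z plane (depth along y). The opening is 392 mm wide (x) by 444 mm tall (z), surrounded by a border 55 mm wide on all four sides. The frame is 21 mm deep and is made of two full-height vertical stiles with two horizontal rails fitted between them.


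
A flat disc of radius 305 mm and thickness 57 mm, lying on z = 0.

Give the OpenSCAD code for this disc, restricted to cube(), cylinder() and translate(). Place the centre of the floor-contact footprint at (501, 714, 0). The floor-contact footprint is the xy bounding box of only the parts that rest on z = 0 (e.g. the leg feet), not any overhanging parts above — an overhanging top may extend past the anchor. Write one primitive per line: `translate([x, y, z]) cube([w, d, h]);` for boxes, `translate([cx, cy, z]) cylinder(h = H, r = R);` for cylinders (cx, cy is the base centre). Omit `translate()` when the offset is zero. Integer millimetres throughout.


translate([501, 714, 0]) cylinder(h = 57, r = 305);


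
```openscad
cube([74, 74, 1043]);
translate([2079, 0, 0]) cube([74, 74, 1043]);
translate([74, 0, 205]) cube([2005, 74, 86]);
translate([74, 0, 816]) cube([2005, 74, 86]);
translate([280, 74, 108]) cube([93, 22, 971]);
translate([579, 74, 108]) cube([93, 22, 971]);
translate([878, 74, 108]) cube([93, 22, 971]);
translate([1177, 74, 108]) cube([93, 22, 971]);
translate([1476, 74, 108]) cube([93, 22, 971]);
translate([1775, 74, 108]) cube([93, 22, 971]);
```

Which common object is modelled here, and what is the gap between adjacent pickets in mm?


A fence section. The picket gap is 206 mm.

Two posts, two rails, 6 pickets — a fence section. Span 2005 mm holds 6 pickets of 93 mm with 7 equal gaps: ⌊(2005 − 6·93) / 7⌋ = 206 mm.


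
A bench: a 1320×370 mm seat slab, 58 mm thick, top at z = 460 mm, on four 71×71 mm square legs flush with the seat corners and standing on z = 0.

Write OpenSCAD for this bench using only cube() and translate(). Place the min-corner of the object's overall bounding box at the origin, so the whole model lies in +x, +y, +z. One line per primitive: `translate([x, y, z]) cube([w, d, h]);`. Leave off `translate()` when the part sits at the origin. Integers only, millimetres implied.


translate([0, 0, 402]) cube([1320, 370, 58]);
cube([71, 71, 402]);
translate([0, 299, 0]) cube([71, 71, 402]);
translate([1249, 0, 0]) cube([71, 71, 402]);
translate([1249, 299, 0]) cube([71, 71, 402]);


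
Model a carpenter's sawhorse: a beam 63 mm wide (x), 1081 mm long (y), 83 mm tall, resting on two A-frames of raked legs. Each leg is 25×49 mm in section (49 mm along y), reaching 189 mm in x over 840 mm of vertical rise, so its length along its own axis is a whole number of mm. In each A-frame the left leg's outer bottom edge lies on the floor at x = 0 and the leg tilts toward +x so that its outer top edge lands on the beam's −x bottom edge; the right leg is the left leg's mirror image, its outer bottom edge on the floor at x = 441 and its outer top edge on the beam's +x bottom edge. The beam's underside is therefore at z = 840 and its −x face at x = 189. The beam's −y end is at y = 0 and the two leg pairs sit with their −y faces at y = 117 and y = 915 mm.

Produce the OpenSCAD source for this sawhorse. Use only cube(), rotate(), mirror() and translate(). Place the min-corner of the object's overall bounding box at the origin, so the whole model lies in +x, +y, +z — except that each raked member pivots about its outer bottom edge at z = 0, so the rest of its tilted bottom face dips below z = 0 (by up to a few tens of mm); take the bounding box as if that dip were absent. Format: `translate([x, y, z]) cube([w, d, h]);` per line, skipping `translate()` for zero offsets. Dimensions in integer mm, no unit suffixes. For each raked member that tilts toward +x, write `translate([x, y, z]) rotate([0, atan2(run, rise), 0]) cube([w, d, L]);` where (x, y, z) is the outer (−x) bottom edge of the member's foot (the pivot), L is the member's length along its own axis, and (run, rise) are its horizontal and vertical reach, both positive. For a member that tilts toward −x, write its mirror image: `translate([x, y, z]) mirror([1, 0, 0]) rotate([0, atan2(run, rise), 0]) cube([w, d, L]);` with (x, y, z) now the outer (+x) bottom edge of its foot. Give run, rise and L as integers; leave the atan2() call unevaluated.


// leg length = √(189² + 840²) = 861
// right-leg outer foot x = 2·189 + 63 = 441
// beam min-corner = (189, 0, 840)
translate([189, 0, 840]) cube([63, 1081, 83]);
translate([0, 117, 0]) rotate([0, atan2(189, 840), 0]) cube([25, 49, 861]);
translate([441, 117, 0]) mirror([1, 0, 0]) rotate([0, atan2(189, 840), 0]) cube([25, 49, 861]);
translate([0, 915, 0]) rotate([0, atan2(189, 840), 0]) cube([25, 49, 861]);
translate([441, 915, 0]) mirror([1, 0, 0]) rotate([0, atan2(189, 840), 0]) cube([25, 49, 861]);


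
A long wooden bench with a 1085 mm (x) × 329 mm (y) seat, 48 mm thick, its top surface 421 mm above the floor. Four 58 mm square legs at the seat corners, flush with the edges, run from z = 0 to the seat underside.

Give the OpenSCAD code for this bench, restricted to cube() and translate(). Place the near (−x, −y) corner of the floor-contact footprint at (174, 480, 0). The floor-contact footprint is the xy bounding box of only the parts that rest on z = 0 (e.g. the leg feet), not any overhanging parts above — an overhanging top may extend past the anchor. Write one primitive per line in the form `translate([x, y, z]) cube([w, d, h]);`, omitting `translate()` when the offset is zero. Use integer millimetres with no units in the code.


translate([174, 480, 373]) cube([1085, 329, 48]);
translate([174, 480, 0]) cube([58, 58, 373]);
translate([174, 751, 0]) cube([58, 58, 373]);
translate([1201, 480, 0]) cube([58, 58, 373]);
translate([1201, 751, 0]) cube([58, 58, 373]);


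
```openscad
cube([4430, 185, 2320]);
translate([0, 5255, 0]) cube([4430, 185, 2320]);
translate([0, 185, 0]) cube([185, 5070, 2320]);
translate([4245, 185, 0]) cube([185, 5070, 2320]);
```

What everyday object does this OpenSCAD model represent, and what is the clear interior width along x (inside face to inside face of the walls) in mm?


A house (or room) frame. The interior width is 4060 mm.

Four 2320 mm walls enclosing a rectangle with no floor or roof — a room or house frame. Outside width is 4430 mm and wall thickness is 185 mm, so the interior width is 4430 − 2 × 185 = 4060 mm.


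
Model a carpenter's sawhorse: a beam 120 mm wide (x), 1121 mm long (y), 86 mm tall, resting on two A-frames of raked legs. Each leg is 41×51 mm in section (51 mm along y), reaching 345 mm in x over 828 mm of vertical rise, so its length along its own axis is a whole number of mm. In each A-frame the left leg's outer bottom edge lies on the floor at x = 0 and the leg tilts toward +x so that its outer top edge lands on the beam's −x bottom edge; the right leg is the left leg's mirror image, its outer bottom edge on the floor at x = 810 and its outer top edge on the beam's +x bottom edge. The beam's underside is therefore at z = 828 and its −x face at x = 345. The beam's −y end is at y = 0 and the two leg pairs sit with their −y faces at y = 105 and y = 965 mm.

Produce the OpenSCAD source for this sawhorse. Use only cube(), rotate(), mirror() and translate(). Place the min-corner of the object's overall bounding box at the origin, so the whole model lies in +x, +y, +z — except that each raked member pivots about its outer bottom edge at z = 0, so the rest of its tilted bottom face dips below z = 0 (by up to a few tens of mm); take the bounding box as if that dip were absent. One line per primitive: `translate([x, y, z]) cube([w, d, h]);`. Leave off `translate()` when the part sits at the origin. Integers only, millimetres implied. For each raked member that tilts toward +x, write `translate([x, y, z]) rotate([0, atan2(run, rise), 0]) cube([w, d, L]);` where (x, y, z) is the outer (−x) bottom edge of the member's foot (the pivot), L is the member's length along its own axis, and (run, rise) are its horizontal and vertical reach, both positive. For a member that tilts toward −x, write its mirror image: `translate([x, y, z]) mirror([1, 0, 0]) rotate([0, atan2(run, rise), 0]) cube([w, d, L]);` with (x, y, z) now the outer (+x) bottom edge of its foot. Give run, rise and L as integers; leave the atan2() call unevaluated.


translate([345, 0, 828]) cube([120, 1121, 86]);
translate([0, 105, 0]) rotate([0, atan2(345, 828), 0]) cube([41, 51, 897]);
translate([810, 105, 0]) mirror([1, 0, 0]) rotate([0, atan2(345, 828), 0]) cube([41, 51, 897]);
translate([0, 965, 0]) rotate([0, atan2(345, 828), 0]) cube([41, 51, 897]);
translate([810, 965, 0]) mirror([1, 0, 0]) rotate([0, atan2(345, 828), 0]) cube([41, 51, 897]);


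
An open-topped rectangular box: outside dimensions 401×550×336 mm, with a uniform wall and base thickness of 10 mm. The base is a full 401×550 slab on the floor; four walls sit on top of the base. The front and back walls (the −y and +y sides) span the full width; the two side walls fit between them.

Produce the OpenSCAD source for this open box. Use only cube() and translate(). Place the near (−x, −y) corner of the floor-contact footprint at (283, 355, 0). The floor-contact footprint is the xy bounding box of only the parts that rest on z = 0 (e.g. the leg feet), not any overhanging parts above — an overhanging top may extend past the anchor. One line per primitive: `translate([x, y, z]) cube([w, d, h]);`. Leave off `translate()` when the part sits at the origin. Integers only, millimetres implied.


translate([283, 355, 0]) cube([401, 550, 10]);
translate([283, 355, 10]) cube([401, 10, 326]);
translate([283, 895, 10]) cube([401, 10, 326]);
translate([283, 365, 10]) cube([10, 530, 326]);
translate([674, 365, 10]) cube([10, 530, 326]);


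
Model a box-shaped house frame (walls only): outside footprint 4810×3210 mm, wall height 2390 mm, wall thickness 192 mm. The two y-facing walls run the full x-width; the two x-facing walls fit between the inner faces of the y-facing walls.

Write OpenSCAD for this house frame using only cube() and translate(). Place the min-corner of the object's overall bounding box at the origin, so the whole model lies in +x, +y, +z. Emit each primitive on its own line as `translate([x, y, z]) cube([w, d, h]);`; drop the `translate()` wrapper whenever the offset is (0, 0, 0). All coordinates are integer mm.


cube([4810, 192, 2390]);
translate([0, 3018, 0]) cube([4810, 192, 2390]);
translate([0, 192, 0]) cube([192, 2826, 2390]);
translate([4618, 192, 0]) cube([192, 2826, 2390]);


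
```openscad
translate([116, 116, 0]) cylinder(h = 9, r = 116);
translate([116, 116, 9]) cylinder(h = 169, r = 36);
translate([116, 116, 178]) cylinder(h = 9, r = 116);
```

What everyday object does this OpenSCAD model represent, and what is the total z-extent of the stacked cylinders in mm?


A spool. The overall height is 187 mm.

Three coaxial cylinders, large–small–large — a spool. Two 9 mm flanges and a 169 mm core give 9 + 169 + 9 = 187 mm.


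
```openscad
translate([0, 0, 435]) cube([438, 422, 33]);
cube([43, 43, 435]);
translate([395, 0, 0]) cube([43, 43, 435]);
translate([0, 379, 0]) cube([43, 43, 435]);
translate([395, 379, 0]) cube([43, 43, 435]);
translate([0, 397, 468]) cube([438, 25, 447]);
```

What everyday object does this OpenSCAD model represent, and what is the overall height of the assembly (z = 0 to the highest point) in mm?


A chair. The overall height is 915 mm.

A slab on four corner posts with a tall panel at the back — a chair. The seat slab sits at z = 435 with thickness 33, and the 447 mm backrest starts at the seat top, so the overall height is 435 + 33 + 447 = 915 mm.


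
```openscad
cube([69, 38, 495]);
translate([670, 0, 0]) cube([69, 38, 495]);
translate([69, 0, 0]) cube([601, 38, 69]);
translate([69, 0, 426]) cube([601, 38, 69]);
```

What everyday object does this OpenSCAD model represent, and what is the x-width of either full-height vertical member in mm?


A picture frame. The border width is 69 mm.

Four thin pieces enclosing a rectangular opening — a picture frame. The two full-height stiles are 495 mm tall; the top rail sits at z = 426 and is 69 mm tall, so the border above the opening is 495 − 426 = 69 mm, matching the stile x-width.


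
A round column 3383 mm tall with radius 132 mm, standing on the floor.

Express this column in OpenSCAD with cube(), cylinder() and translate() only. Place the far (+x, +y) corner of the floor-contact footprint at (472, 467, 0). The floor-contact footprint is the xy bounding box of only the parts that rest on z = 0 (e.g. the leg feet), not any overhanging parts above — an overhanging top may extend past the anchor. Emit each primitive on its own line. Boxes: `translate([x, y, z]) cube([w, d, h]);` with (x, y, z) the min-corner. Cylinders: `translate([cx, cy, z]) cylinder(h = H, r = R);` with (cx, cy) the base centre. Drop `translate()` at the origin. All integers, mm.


translate([340, 335, 0]) cylinder(h = 3383, r = 132);


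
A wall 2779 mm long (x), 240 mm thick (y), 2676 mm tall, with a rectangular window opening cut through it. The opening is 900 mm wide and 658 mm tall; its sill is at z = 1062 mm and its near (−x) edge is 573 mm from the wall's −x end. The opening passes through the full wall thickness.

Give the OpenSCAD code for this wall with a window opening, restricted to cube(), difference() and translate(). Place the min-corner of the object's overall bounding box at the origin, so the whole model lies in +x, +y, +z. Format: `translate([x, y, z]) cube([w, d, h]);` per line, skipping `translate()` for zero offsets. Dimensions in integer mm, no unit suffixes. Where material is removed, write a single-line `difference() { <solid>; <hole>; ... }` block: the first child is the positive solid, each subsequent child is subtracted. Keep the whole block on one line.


difference() { cube([2779, 240, 2676]); translate([573, 0, 1062]) cube([900, 240, 658]); }


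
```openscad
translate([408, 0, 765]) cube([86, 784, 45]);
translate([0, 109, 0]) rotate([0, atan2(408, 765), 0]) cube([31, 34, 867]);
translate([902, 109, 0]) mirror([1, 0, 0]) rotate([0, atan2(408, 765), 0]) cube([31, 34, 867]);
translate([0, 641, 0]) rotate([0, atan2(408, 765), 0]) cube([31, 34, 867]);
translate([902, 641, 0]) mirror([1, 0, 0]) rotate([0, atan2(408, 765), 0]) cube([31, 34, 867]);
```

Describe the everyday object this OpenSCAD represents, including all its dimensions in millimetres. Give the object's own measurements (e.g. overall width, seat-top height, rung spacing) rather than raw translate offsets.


A sawhorse. A 86×784×45 mm beam (x, y, z) sits on two A-frame leg pairs. Each pair is two raked legs of 31×34 mm section (34 mm along y) splaying symmetrically in x. Each leg rises 765 mm vertically over 408 mm of horizontal reach and is 867 mm long along its own axis. Every leg's outer bottom edge rests on the floor and its outer top edge meets a bottom edge of the beam — the left legs (tilting toward +x) meet the beam's −x bottom edge, the right legs (their mirror images, tilting toward −x) meet its +x bottom edge — so the leg tops tuck under the beam, the beam's underside is 765 mm above the floor, and the feet are 902 mm apart outside-to-outside with the beam centred between them. The two leg pairs are set in 109 mm from either end of the beam.


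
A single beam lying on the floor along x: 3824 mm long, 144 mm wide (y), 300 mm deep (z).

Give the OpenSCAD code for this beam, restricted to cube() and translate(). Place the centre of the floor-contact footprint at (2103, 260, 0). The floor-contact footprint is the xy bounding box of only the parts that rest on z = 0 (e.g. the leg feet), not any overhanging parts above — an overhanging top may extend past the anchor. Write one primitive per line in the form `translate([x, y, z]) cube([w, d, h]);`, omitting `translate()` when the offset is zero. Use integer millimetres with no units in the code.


translate([191, 188, 0]) cube([3824, 144, 300]);


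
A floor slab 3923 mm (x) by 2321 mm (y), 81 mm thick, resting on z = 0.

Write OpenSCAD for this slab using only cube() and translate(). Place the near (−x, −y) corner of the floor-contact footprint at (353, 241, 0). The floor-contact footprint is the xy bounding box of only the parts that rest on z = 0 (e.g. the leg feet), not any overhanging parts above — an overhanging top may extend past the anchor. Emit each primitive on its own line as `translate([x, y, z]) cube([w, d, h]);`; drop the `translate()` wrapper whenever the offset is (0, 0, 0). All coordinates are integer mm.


translate([353, 241, 0]) cube([3923, 2321, 81]);


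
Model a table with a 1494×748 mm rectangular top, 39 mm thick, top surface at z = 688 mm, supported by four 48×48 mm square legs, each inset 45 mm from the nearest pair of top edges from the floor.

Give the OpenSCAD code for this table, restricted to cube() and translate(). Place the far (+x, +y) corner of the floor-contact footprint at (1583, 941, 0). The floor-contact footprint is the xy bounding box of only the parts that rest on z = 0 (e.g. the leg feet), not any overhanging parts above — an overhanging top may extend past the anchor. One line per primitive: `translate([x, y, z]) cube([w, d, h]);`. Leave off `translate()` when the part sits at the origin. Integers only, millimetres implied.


translate([134, 238, 649]) cube([1494, 748, 39]);
translate([179, 283, 0]) cube([48, 48, 649]);
translate([1535, 283, 0]) cube([48, 48, 649]);
translate([179, 893, 0]) cube([48, 48, 649]);
translate([1535, 893, 0]) cube([48, 48, 649]);


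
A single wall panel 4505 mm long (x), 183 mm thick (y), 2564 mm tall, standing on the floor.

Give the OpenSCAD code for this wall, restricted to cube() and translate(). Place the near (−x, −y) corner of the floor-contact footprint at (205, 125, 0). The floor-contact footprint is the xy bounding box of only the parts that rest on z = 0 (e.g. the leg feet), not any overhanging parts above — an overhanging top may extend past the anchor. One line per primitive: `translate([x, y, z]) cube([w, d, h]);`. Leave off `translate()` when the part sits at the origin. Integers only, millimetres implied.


translate([205, 125, 0]) cube([4505, 183, 2564]);


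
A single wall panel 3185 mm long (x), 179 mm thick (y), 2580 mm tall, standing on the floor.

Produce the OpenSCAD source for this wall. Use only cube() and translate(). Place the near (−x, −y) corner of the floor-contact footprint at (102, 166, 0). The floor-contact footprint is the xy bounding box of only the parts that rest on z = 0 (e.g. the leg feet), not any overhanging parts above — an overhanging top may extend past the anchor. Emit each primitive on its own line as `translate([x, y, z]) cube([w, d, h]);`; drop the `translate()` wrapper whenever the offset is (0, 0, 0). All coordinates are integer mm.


translate([102, 166, 0]) cube([3185, 179, 2580]);


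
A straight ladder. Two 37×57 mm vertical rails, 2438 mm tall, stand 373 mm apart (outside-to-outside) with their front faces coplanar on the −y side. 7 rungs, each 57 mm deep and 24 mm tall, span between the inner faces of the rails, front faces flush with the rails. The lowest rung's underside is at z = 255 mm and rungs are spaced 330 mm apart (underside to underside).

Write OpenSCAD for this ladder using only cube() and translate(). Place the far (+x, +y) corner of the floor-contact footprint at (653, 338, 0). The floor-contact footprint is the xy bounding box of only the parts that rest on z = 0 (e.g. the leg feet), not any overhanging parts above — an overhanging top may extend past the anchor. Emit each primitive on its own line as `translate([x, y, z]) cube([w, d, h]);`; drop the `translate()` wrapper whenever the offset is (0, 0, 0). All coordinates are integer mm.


// rung span = 373 - 2*37 = 299
// rung[k] z = 255 + k*330
translate([280, 281, 0]) cube([37, 57, 2438]);
translate([616, 281, 0]) cube([37, 57, 2438]);
translate([317, 281, 255]) cube([299, 57, 24]);
translate([317, 281, 585]) cube([299, 57, 24]);
translate([317, 281, 915]) cube([299, 57, 24]);
translate([317, 281, 1245]) cube([299, 57, 24]);
translate([317, 281, 1575]) cube([299, 57, 24]);
translate([317, 281, 1905]) cube([299, 57, 24]);
translate([317, 281, 2235]) cube([299, 57, 24]);


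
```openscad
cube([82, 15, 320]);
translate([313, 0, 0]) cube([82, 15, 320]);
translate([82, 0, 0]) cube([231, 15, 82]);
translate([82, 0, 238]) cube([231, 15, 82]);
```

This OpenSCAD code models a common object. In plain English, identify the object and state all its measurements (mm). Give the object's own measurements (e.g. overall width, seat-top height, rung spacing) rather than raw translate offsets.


A rectangular picture frame lying in the x–z plane (depth along y). The opening is 231 mm wide (x) by 156 mm tall (z), surrounded by a border 82 mm wide on all four sides. The frame is 15 mm deep and is made of two full-height vertical stiles with two horizontal rails fitted between them.


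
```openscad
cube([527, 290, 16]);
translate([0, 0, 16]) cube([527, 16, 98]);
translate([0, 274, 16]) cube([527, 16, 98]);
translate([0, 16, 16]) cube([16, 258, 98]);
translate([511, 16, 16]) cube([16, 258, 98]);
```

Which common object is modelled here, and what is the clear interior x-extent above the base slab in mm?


An open box. The internal width is 495 mm.

A 527×290 base slab with four walls standing on it — an open box. The base is 527 mm wide and the walls are 16 mm thick, so the internal width is 527 − 2 × 16 = 495 mm.


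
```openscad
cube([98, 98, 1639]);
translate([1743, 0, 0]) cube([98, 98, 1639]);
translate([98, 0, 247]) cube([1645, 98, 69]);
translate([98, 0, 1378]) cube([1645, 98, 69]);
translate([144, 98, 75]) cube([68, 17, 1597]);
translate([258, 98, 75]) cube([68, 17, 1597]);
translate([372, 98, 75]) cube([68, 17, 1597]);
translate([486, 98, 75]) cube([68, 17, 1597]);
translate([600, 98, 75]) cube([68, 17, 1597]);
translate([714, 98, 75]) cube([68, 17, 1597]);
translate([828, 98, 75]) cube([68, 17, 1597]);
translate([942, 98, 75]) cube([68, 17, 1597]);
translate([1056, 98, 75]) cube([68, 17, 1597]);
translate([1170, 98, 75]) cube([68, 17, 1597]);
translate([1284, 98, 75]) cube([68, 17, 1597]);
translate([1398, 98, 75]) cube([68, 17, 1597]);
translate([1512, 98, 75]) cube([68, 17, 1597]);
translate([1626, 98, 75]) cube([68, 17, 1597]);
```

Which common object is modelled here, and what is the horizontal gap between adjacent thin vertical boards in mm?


A fence section. The picket gap is 46 mm.

Two posts, two rails, 14 pickets — a fence section. Span 1645 mm holds 14 pickets of 68 mm with 15 equal gaps: ⌊(1645 − 14·68) / 15⌋ = 46 mm.


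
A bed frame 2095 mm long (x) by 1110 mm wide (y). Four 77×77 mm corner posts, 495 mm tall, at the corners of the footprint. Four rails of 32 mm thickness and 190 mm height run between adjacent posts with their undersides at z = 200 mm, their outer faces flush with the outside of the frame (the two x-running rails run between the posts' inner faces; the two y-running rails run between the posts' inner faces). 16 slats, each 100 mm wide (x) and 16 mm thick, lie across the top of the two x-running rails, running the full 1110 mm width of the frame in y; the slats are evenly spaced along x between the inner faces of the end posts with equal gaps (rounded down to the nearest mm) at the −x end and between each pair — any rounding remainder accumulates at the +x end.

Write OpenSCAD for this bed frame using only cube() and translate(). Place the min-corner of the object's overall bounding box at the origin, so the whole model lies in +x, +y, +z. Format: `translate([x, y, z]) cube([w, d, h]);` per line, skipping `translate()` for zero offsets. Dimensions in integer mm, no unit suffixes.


cube([77, 77, 495]);
translate([0, 1033, 0]) cube([77, 77, 495]);
translate([2018, 0, 0]) cube([77, 77, 495]);
translate([2018, 1033, 0]) cube([77, 77, 495]);
translate([77, 0, 200]) cube([1941, 32, 190]);
translate([77, 1078, 200]) cube([1941, 32, 190]);
translate([0, 77, 200]) cube([32, 956, 190]);
translate([2063, 77, 200]) cube([32, 956, 190]);
translate([97, 0, 390]) cube([100, 1110, 16]);
translate([217, 0, 390]) cube([100, 1110, 16]);
translate([337, 0, 390]) cube([100, 1110, 16]);
translate([457, 0, 390]) cube([100, 1110, 16]);
translate([577, 0, 390]) cube([100, 1110, 16]);
translate([697, 0, 390]) cube([100, 1110, 16]);
translate([817, 0, 390]) cube([100, 1110, 16]);
translate([937, 0, 390]) cube([100, 1110, 16]);
translate([1057, 0, 390]) cube([100, 1110, 16]);
translate([1177, 0, 390]) cube([100, 1110, 16]);
translate([1297, 0, 390]) cube([100, 1110, 16]);
translate([1417, 0, 390]) cube([100, 1110, 16]);
translate([1537, 0, 390]) cube([100, 1110, 16]);
translate([1657, 0, 390]) cube([100, 1110, 16]);
translate([1777, 0, 390]) cube([100, 1110, 16]);
translate([1897, 0, 390]) cube([100, 1110, 16]);


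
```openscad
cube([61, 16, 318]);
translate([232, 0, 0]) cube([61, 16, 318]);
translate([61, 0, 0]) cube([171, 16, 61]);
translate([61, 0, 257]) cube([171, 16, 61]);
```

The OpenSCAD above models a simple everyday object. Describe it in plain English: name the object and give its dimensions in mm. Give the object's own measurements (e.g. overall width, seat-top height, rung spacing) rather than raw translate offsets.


A rectangular picture frame lying in the x–z plane (depth along y). The opening is 171 mm wide (x) by 196 mm tall (z), surrounded by a border 61 mm wide on all four sides. The frame is 16 mm deep and is made of two full-height vertical stiles with two horizontal rails fitted between them.


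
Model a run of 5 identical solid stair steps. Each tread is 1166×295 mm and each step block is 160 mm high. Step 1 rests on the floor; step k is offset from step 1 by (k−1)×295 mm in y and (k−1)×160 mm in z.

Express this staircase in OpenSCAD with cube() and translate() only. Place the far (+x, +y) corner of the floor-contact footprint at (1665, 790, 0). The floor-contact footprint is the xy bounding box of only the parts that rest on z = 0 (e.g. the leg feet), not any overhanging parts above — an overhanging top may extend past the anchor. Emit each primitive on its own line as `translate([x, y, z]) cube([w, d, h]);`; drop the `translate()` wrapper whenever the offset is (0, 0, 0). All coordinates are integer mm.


translate([499, 495, 0]) cube([1166, 295, 160]);
translate([499, 790, 160]) cube([1166, 295, 160]);
translate([499, 1085, 320]) cube([1166, 295, 160]);
translate([499, 1380, 480]) cube([1166, 295, 160]);
translate([499, 1675, 640]) cube([1166, 295, 160]);


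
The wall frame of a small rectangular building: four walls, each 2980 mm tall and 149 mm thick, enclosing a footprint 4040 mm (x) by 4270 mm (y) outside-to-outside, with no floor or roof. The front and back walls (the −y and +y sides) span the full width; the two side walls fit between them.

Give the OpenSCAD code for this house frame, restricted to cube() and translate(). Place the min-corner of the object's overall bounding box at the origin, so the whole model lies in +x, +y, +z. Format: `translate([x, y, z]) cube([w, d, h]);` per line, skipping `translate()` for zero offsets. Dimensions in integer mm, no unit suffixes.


cube([4040, 149, 2980]);
translate([0, 4121, 0]) cube([4040, 149, 2980]);
translate([0, 149, 0]) cube([149, 3972, 2980]);
translate([3891, 149, 0]) cube([149, 3972, 2980]);


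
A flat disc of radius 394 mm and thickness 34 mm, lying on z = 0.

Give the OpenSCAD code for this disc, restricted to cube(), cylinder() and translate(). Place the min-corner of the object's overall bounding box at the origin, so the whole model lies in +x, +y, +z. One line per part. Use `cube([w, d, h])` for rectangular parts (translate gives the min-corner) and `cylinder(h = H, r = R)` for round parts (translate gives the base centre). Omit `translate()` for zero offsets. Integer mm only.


translate([394, 394, 0]) cylinder(h = 34, r = 394);


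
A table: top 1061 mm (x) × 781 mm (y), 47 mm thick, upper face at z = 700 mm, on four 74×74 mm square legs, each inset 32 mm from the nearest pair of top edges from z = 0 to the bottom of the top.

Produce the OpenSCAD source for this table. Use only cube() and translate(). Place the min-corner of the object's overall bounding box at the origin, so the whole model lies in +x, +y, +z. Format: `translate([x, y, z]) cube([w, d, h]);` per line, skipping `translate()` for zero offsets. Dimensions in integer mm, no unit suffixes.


// leg_h = 700 - 47 = 653
translate([0, 0, 653]) cube([1061, 781, 47]);
translate([32, 32, 0]) cube([74, 74, 653]);
translate([955, 32, 0]) cube([74, 74, 653]);
translate([32, 675, 0]) cube([74, 74, 653]);
translate([955, 675, 0]) cube([74, 74, 653]);


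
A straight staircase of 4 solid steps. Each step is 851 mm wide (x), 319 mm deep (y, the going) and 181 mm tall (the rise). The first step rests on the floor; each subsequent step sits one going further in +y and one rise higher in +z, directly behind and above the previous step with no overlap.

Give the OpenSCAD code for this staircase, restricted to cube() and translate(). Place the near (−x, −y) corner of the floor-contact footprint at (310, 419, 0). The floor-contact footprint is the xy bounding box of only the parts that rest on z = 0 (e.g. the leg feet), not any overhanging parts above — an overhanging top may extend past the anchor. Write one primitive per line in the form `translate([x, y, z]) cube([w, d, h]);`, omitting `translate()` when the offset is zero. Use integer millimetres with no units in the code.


translate([310, 419, 0]) cube([851, 319, 181]);
translate([310, 738, 181]) cube([851, 319, 181]);
translate([310, 1057, 362]) cube([851, 319, 181]);
translate([310, 1376, 543]) cube([851, 319, 181]);


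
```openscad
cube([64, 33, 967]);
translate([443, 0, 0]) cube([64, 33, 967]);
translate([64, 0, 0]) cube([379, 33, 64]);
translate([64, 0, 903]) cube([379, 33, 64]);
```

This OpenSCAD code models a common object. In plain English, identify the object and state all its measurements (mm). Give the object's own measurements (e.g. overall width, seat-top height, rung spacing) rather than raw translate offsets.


A rectangular picture frame lying in the x–z plane (depth along y). The opening is 379 mm wide (x) by 839 mm tall (z), surrounded by a border 64 mm wide on all four sides. The frame is 33 mm deep and is made of two full-height vertical stiles with two horizontal rails fitted between them.


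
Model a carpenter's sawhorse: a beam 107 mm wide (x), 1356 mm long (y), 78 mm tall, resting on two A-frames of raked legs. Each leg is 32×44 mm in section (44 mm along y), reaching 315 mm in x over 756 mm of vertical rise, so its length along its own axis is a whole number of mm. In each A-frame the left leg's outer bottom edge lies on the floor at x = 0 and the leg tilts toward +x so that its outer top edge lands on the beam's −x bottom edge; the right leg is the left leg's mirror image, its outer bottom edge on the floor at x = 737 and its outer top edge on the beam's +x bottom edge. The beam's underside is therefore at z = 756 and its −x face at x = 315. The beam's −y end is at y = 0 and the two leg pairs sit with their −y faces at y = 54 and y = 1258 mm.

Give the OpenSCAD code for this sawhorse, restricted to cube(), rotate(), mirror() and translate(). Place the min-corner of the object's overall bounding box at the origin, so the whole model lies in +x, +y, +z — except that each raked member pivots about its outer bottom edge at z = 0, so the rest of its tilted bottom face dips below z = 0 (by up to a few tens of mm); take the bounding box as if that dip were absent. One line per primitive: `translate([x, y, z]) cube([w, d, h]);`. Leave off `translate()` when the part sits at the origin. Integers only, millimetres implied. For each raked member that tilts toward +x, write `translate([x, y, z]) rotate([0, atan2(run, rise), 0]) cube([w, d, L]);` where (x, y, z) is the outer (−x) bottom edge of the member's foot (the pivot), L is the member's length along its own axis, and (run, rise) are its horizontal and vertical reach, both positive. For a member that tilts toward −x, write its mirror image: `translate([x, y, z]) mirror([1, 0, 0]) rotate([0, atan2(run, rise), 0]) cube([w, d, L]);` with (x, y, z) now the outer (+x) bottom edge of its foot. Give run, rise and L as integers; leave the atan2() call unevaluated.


translate([315, 0, 756]) cube([107, 1356, 78]);
translate([0, 54, 0]) rotate([0, atan2(315, 756), 0]) cube([32, 44, 819]);
translate([737, 54, 0]) mirror([1, 0, 0]) rotate([0, atan2(315, 756), 0]) cube([32, 44, 819]);
translate([0, 1258, 0]) rotate([0, atan2(315, 756), 0]) cube([32, 44, 819]);
translate([737, 1258, 0]) mirror([1, 0, 0]) rotate([0, atan2(315, 756), 0]) cube([32, 44, 819]);


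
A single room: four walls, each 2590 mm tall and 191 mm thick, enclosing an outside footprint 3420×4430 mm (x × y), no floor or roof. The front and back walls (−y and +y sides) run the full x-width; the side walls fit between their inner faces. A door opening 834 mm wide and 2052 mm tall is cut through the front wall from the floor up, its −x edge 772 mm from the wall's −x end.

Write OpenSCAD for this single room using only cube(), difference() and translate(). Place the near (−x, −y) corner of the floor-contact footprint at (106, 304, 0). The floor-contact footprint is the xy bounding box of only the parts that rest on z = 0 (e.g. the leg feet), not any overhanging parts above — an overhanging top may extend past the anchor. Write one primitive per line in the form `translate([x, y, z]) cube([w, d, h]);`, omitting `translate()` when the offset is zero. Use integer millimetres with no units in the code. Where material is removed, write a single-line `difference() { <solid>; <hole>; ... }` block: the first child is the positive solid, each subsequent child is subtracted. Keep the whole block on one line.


difference() { translate([106, 304, 0]) cube([3420, 191, 2590]); translate([878, 304, 0]) cube([834, 191, 2052]); }
translate([106, 4543, 0]) cube([3420, 191, 2590]);
translate([106, 495, 0]) cube([191, 4048, 2590]);
translate([3335, 495, 0]) cube([191, 4048, 2590]);
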